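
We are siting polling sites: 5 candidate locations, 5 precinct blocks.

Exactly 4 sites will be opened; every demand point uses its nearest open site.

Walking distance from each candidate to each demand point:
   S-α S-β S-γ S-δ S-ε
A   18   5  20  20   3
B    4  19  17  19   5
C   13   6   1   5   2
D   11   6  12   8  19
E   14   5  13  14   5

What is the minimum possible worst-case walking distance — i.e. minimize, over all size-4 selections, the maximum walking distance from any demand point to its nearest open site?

Open {A, B, C, D}.
  Farthest demand point is S-β at walking distance 5 (to A); all others are ≤ 5.
With {A, B, C, E} the worst case is 5.
With {B, C, D, E} the worst case is 5.
No size-4 selection achieves below 5.

5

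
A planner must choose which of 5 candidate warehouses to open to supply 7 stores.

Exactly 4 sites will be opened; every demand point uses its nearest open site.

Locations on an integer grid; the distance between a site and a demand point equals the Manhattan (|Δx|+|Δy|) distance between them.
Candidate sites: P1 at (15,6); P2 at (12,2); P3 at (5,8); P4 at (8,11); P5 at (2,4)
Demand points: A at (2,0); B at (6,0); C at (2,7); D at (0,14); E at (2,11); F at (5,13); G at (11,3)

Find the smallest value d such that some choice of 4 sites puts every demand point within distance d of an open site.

11

Open {P1, P2, P3, P4}.
  Farthest demand point is A at distance 11 (to P3); all others are ≤ 11.
With {P1, P2, P3, P5} the worst case is 11.
With {P1, P2, P4, P5} the worst case is 11.
No size-4 selection achieves below 11.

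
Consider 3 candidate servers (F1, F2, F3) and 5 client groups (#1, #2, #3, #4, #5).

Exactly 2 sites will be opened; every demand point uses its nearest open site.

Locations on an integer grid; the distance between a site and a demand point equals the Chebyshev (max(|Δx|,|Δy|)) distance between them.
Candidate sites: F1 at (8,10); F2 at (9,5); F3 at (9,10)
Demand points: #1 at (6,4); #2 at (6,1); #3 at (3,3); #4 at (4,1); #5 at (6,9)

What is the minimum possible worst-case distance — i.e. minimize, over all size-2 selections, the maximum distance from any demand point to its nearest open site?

6

Open {F1, F2}.
  Farthest demand point is #3 at distance 6 (to F2); all others are ≤ 6.
With {F2, F3} the worst case is 6.
With {F1, F3} the worst case is 9.
No size-2 selection achieves below 6.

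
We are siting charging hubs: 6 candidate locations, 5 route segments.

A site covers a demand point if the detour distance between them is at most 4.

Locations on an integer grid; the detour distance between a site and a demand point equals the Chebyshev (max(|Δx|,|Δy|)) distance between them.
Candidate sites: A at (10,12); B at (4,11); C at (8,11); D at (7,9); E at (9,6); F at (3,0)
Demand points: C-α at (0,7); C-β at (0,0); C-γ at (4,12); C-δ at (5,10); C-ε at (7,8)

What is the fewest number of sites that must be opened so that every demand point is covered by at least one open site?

2

Coverage sets (demand points within 4 of each site):
  A: {C-ε}
  B: {C-α, C-γ, C-δ, C-ε}
  C: {C-γ, C-δ, C-ε}
  D: {C-γ, C-δ, C-ε}
  E: {C-δ, C-ε}
  F: {C-β}
No single site covers all 5 demand points.
But {B, F} covers everything, so the minimum is 2.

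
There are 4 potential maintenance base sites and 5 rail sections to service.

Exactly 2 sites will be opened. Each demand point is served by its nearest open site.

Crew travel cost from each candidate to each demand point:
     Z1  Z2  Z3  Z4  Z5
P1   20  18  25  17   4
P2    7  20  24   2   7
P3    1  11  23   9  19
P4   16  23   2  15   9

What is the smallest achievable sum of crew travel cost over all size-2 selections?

32

Open {P3, P4}.
  Z1→P3 1, Z2→P3 11, Z3→P4 2, Z4→P3 9, Z5→P4 9  ⇒ total 32.
Compare {P2, P4}: total 38.
Compare {P2, P3}: total 44.
No size-2 selection does better; minimum is 32.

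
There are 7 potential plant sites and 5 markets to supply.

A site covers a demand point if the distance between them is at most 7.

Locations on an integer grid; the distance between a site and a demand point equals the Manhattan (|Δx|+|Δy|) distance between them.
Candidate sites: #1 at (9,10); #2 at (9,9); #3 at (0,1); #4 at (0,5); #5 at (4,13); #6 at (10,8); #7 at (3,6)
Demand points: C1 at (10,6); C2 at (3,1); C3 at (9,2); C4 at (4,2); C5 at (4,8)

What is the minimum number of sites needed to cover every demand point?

Coverage sets (demand points within 7 of each site):
  #1: {C1, C5}
  #2: {C1, C3, C5}
  #3: {C2, C4}
  #4: {C2, C4, C5}
  #5: {C5}
  #6: {C1, C3, C5}
  #7: {C1, C2, C4, C5}
No single site covers all 5 demand points.
But {#2, #3} covers everything, so the minimum is 2.

2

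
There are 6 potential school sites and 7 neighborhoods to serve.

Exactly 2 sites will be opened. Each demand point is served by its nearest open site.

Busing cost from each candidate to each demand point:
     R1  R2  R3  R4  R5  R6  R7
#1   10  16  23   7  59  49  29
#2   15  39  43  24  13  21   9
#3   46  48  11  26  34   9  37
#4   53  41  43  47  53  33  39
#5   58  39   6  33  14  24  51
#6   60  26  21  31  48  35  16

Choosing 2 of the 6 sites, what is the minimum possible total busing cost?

99

Open {#1, #2}.
  R1→#1 10, R2→#1 16, R3→#1 23, R4→#1 7, R5→#2 13, R6→#2 21, R7→#2 9  ⇒ total 99.
Compare {#1, #5}: total 106.
Compare {#1, #3}: total 116.
No size-2 selection does better; minimum is 99.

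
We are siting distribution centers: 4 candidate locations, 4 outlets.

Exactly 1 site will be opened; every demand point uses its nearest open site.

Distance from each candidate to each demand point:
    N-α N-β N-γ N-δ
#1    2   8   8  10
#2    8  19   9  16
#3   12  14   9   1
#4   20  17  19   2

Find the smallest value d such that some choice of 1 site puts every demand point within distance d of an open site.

10

Open {#1}.
  Farthest demand point is N-δ at distance 10 (to #1); all others are ≤ 10.
With {#3} the worst case is 14.
With {#2} the worst case is 19.
No size-1 selection achieves below 10.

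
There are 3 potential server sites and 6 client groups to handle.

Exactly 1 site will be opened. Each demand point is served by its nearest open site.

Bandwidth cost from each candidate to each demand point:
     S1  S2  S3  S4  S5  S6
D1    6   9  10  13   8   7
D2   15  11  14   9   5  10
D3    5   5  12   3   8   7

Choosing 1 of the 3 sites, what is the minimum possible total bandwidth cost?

Open {D3}.
  S1→D3 5, S2→D3 5, S3→D3 12, S4→D3 3, S5→D3 8, S6→D3 7  ⇒ total 40.
Compare {D1}: total 53.
Compare {D2}: total 64.

40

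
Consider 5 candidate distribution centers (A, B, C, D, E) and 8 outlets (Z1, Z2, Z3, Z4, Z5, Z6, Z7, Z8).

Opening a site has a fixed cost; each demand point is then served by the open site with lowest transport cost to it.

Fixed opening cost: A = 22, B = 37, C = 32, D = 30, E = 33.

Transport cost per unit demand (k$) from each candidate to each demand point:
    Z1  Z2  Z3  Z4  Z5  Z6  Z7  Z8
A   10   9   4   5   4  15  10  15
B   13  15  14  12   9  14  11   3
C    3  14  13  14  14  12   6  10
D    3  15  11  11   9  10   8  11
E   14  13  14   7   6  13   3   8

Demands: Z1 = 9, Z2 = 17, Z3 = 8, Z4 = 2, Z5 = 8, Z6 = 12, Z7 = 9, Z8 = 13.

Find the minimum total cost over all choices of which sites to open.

Open {A, B, D, E}: assign each demand point to its cheapest open site.
  Z1→D 9×3=27, Z2→A 17×9=153, Z3→A 8×4=32, Z4→A 2×5=10, Z5→A 8×4=32, Z6→D 12×10=120, Z7→E 9×3=27, Z8→B 13×3=39
  transport cost 440, fixed 122 → total 562.
Compare {A, B, D}: transport cost 485 + fixed 89 = 574.
Compare {A, B, C}: transport cost 491 + fixed 91 = 582.
Compare {A, B, C, D}: transport cost 467 + fixed 121 = 588.
All other subsets cost ≥ 574. Minimum total cost: 562.

562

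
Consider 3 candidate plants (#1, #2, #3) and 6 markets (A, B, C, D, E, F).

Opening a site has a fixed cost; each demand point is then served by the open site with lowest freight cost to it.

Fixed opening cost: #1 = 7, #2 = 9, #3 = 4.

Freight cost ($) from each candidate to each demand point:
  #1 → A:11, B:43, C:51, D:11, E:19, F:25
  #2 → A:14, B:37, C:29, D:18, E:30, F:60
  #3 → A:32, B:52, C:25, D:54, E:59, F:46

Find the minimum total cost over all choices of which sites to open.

145

Open {#1, #3}: assign each demand point to its cheapest open site.
  A→#1 11, B→#1 43, C→#3 25, D→#1 11, E→#1 19, F→#1 25
  freight cost 134, fixed 11 → total 145.
Compare {#1, #2}: freight cost 132 + fixed 16 = 148.
Compare {#1, #2, #3}: freight cost 128 + fixed 20 = 148.
Compare {#1}: freight cost 160 + fixed 7 = 167.
All other subsets cost ≥ 148. Minimum total cost: 145.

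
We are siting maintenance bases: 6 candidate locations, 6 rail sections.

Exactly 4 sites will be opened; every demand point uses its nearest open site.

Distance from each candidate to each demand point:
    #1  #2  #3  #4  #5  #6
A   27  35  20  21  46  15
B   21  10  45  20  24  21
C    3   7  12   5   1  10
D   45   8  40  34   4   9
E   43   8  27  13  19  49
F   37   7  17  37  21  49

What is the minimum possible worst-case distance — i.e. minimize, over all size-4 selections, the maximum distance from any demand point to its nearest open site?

Open {A, B, C, D}.
  Farthest demand point is #3 at distance 12 (to C); all others are ≤ 12.
With {A, B, C, E} the worst case is 12.
With {A, B, C, F} the worst case is 12.
No size-4 selection achieves below 12.

12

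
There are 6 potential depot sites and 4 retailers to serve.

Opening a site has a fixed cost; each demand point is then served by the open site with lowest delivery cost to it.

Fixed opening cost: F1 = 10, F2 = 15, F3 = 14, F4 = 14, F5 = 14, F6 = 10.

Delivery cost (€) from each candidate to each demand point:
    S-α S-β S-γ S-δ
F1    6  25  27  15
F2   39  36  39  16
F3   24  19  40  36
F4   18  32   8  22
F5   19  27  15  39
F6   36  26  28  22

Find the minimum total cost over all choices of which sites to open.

Open {F1, F4}: assign each demand point to its cheapest open site.
  S-α→F1 6, S-β→F1 25, S-γ→F4 8, S-δ→F1 15
  delivery cost 54, fixed 24 → total 78.
Compare {F1}: delivery cost 73 + fixed 10 = 83.
Compare {F1, F5}: delivery cost 61 + fixed 24 = 85.
Compare {F1, F3, F4}: delivery cost 48 + fixed 38 = 86.
All other subsets cost ≥ 83. Minimum total cost: 78.

78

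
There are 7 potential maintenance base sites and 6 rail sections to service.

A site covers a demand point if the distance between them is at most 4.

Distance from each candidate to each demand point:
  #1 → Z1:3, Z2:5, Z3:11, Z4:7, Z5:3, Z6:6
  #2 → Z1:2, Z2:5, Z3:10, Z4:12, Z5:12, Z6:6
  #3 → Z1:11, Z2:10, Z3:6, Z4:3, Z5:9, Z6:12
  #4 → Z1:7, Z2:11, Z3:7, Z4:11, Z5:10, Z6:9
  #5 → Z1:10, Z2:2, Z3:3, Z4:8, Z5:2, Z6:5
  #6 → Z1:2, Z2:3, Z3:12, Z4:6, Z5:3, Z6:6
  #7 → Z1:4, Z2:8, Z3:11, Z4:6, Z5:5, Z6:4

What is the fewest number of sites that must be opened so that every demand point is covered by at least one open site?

Coverage sets (demand points within 4 of each site):
  #1: {Z1, Z5}
  #2: {Z1}
  #3: {Z4}
  #4: {}
  #5: {Z2, Z3, Z5}
  #6: {Z1, Z2, Z5}
  #7: {Z1, Z6}
No 2 sites suffice: every size-2 union leaves at least one demand point uncovered.
But {#3, #5, #7} covers everything, so the minimum is 3.

3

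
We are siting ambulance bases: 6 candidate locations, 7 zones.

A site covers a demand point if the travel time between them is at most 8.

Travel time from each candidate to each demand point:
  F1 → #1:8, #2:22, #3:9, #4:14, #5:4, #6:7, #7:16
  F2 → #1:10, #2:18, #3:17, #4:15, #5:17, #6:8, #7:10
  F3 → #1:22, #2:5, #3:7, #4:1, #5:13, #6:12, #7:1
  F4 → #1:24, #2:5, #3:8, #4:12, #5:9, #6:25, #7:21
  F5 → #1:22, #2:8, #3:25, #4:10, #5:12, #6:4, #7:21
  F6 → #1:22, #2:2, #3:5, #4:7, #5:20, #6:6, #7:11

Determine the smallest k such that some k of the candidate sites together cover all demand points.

2

Coverage sets (demand points within 8 of each site):
  F1: {#1, #5, #6}
  F2: {#6}
  F3: {#2, #3, #4, #7}
  F4: {#2, #3}
  F5: {#2, #6}
  F6: {#2, #3, #4, #6}
No single site covers all 7 demand points.
But {F1, F3} covers everything, so the minimum is 2.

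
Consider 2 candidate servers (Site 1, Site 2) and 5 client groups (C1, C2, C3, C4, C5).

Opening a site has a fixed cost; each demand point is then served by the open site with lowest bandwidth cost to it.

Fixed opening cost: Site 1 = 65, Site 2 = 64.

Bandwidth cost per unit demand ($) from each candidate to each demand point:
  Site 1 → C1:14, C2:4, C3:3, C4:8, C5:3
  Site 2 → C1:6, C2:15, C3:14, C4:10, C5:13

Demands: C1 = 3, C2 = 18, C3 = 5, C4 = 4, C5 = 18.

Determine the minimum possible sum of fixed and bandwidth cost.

Open {Site 1}: assign each demand point to its cheapest open site.
  C1→Site 1 3×14=42, C2→Site 1 18×4=72, C3→Site 1 5×3=15, C4→Site 1 4×8=32, C5→Site 1 18×3=54
  bandwidth cost 215, fixed 65 → total 280.
Compare {Site 1, Site 2}: bandwidth cost 191 + fixed 129 = 320.
Compare {Site 2}: bandwidth cost 632 + fixed 64 = 696.

280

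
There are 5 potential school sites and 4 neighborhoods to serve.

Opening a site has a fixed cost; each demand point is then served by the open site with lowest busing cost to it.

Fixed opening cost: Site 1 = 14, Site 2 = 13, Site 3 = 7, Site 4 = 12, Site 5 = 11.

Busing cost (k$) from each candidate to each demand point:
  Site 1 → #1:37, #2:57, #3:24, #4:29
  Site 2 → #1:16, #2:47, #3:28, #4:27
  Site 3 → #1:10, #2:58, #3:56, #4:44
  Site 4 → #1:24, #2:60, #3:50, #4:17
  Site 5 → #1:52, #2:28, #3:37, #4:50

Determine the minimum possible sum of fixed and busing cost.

Open {Site 3, Site 4, Site 5}: assign each demand point to its cheapest open site.
  #1→Site 3 10, #2→Site 5 28, #3→Site 5 37, #4→Site 4 17
  busing cost 92, fixed 30 → total 122.
Compare {Site 2, Site 5}: busing cost 99 + fixed 24 = 123.
Compare {Site 1, Site 3, Site 5}: busing cost 91 + fixed 32 = 123.
Compare {Site 1, Site 3, Site 4, Site 5}: busing cost 79 + fixed 44 = 123.
All other subsets cost ≥ 123. Minimum total cost: 122.

122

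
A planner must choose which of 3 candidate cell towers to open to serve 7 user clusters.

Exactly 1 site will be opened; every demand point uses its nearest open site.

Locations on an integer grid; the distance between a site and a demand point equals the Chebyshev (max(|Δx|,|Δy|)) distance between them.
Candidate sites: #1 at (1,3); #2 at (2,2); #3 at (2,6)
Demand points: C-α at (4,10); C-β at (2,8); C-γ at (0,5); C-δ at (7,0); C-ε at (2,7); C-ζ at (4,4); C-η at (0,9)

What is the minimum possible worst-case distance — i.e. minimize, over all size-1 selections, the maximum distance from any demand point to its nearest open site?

6

Open {#3}.
  Farthest demand point is C-δ at distance 6 (to #3); all others are ≤ 6.
With {#1} the worst case is 7.
With {#2} the worst case is 8.
No size-1 selection achieves below 6.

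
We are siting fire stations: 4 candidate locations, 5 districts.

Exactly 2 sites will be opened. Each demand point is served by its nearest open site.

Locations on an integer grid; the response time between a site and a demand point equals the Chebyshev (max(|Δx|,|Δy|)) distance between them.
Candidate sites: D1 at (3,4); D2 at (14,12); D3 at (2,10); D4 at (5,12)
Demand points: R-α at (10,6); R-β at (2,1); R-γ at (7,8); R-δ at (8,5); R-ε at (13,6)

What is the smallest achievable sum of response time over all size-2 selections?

24

Open {D1, D2}.
  R-α→D2 6, R-β→D1 3, R-γ→D1 4, R-δ→D1 5, R-ε→D2 6  ⇒ total 24.
Compare {D1, D4}: total 26.
Compare {D1, D3}: total 29.
No size-2 selection does better; minimum is 24.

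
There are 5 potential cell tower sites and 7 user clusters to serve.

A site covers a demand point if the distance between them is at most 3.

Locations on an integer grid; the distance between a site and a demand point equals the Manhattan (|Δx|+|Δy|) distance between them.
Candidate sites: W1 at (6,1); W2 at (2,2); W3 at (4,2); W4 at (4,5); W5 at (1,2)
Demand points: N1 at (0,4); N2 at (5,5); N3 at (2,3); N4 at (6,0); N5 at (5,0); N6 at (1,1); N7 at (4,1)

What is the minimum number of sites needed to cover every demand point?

Coverage sets (demand points within 3 of each site):
  W1: {N4, N5, N7}
  W2: {N3, N6, N7}
  W3: {N3, N5, N7}
  W4: {N2}
  W5: {N1, N3, N6}
No 2 sites suffice: every size-2 union leaves at least one demand point uncovered.
But {W1, W4, W5} covers everything, so the minimum is 3.

3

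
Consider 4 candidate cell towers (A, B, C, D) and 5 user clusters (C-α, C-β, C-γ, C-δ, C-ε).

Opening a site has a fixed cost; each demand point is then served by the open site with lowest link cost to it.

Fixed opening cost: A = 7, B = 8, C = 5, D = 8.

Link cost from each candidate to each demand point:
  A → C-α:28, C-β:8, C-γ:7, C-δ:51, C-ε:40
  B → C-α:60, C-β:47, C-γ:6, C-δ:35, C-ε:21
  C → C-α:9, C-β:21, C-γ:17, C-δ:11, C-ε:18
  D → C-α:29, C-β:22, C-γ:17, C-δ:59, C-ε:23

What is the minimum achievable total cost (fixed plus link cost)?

Open {A, C}: assign each demand point to its cheapest open site.
  C-α→C 9, C-β→A 8, C-γ→A 7, C-δ→C 11, C-ε→C 18
  link cost 53, fixed 12 → total 65.
Compare {A, B, C}: link cost 52 + fixed 20 = 72.
Compare {A, C, D}: link cost 53 + fixed 20 = 73.
Compare {B, C}: link cost 65 + fixed 13 = 78.
All other subsets cost ≥ 72. Minimum total cost: 65.

65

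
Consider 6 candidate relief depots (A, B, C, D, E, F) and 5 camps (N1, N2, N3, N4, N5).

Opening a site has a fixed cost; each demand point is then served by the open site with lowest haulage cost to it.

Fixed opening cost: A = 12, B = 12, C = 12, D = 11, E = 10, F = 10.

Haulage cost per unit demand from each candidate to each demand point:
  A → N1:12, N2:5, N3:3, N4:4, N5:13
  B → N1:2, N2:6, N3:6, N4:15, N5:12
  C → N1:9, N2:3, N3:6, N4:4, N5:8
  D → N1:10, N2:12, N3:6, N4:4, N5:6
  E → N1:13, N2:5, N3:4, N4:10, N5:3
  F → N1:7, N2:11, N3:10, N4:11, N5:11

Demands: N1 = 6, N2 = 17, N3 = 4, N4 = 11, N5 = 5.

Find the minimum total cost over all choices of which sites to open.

172

Open {B, C, E}: assign each demand point to its cheapest open site.
  N1→B 6×2=12, N2→C 17×3=51, N3→E 4×4=16, N4→C 11×4=44, N5→E 5×3=15
  haulage cost 138, fixed 34 → total 172.
Compare {A, B, C, E}: haulage cost 134 + fixed 46 = 180.
Compare {B, C, E, F}: haulage cost 138 + fixed 44 = 182.
Compare {B, C, D, E}: haulage cost 138 + fixed 45 = 183.
All other subsets cost ≥ 180. Minimum total cost: 172.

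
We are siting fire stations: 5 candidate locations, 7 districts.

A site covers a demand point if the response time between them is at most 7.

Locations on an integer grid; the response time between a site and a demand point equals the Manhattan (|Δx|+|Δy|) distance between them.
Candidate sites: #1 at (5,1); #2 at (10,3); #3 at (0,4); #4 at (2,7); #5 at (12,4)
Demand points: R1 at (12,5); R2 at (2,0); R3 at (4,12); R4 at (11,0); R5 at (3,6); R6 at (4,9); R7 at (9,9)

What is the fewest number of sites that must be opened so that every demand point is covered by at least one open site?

2

Coverage sets (demand points within 7 of each site):
  #1: {R2, R4, R5}
  #2: {R1, R4, R7}
  #3: {R2, R5}
  #4: {R2, R3, R5, R6}
  #5: {R1, R4}
No single site covers all 7 demand points.
But {#2, #4} covers everything, so the minimum is 2.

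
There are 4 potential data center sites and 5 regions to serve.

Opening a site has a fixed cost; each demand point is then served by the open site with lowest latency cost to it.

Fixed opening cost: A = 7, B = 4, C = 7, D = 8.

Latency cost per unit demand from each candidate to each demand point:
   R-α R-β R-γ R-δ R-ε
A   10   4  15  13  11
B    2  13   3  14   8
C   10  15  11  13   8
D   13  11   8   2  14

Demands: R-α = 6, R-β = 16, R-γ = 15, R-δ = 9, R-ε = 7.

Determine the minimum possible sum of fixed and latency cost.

Open {A, B, D}: assign each demand point to its cheapest open site.
  R-α→B 6×2=12, R-β→A 16×4=64, R-γ→B 15×3=45, R-δ→D 9×2=18, R-ε→B 7×8=56
  latency cost 195, fixed 19 → total 214.
Compare {A, B, C, D}: latency cost 195 + fixed 26 = 221.
Compare {A, B}: latency cost 294 + fixed 11 = 305.
Compare {A, B, C}: latency cost 294 + fixed 18 = 312.
All other subsets cost ≥ 221. Minimum total cost: 214.

214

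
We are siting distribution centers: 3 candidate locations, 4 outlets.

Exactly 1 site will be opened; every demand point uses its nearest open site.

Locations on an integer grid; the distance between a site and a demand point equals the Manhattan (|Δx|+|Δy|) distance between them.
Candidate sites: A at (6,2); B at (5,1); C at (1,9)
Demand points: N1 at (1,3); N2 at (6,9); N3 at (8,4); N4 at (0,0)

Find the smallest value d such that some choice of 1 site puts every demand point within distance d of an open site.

8

Open {A}.
  Farthest demand point is N4 at distance 8 (to A); all others are ≤ 8.
With {B} the worst case is 9.
With {C} the worst case is 12.
No size-1 selection achieves below 8.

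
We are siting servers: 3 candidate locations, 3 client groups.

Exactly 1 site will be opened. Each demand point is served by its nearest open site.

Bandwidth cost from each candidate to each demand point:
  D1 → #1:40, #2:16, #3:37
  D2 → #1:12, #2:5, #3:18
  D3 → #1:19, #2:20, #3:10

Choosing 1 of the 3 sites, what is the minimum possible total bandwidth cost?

Open {D2}.
  #1→D2 12, #2→D2 5, #3→D2 18  ⇒ total 35.
Compare {D3}: total 49.
Compare {D1}: total 93.

35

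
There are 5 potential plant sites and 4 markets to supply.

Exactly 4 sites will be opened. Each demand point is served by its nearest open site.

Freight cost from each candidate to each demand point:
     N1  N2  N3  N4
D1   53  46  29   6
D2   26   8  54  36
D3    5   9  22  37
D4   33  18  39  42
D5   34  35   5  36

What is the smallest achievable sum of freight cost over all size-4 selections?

24

Open {D1, D2, D3, D5}.
  N1→D3 5, N2→D2 8, N3→D5 5, N4→D1 6  ⇒ total 24.
Compare {D1, D3, D4, D5}: total 25.
Compare {D1, D2, D3, D4}: total 41.
No size-4 selection does better; minimum is 24.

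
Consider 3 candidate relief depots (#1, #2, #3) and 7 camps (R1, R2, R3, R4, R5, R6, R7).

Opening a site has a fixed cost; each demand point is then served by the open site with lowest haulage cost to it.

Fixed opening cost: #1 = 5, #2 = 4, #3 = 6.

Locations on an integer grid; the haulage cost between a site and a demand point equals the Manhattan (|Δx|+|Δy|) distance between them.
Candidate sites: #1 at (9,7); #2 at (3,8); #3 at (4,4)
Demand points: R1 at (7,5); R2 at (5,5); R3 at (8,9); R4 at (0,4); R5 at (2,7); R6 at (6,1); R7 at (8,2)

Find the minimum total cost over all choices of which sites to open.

Open {#2, #3}: assign each demand point to its cheapest open site.
  R1→#3 4, R2→#3 2, R3→#2 6, R4→#3 4, R5→#2 2, R6→#3 5, R7→#3 6
  haulage cost 29, fixed 10 → total 39.
Compare {#1, #3}: haulage cost 29 + fixed 11 = 40.
Compare {#3}: haulage cost 35 + fixed 6 = 41.
Compare {#1, #2, #3}: haulage cost 26 + fixed 15 = 41.
All other subsets cost ≥ 40. Minimum total cost: 39.

39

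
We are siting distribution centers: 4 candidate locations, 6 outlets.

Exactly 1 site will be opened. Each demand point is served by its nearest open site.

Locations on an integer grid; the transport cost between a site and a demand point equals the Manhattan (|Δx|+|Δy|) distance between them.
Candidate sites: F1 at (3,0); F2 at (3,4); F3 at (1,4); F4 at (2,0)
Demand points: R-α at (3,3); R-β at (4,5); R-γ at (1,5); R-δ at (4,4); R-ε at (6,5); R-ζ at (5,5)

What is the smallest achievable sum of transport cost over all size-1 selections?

Open {F2}.
  R-α→F2 1, R-β→F2 2, R-γ→F2 3, R-δ→F2 1, R-ε→F2 4, R-ζ→F2 3  ⇒ total 14.
Compare {F3}: total 22.
Compare {F1}: total 36.
No size-1 selection does better; minimum is 14.

14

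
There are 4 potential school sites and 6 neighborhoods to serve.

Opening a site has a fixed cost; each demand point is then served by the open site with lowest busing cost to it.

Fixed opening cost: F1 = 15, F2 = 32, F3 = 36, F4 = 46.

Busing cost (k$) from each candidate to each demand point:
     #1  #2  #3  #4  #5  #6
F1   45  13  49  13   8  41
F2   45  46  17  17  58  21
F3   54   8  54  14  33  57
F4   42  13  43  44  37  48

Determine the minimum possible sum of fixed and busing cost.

Open {F1, F2}: assign each demand point to its cheapest open site.
  #1→F1 45, #2→F1 13, #3→F2 17, #4→F1 13, #5→F1 8, #6→F2 21
  busing cost 117, fixed 47 → total 164.
Compare {F1}: busing cost 169 + fixed 15 = 184.
Compare {F1, F2, F3}: busing cost 112 + fixed 83 = 195.
Compare {F2, F3}: busing cost 138 + fixed 68 = 206.
All other subsets cost ≥ 184. Minimum total cost: 164.

164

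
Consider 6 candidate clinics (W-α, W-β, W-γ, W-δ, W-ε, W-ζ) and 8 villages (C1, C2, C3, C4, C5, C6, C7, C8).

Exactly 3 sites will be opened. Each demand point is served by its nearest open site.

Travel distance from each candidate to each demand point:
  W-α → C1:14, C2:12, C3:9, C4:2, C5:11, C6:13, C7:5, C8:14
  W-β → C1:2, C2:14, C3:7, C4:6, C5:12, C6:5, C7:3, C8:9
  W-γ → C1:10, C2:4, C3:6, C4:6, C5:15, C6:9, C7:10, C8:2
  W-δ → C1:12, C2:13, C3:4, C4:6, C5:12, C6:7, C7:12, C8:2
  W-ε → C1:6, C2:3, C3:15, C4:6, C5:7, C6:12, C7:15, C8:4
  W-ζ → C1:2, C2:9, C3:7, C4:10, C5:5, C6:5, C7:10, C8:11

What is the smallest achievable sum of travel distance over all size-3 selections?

Open {W-α, W-γ, W-ζ}.
  C1→W-ζ 2, C2→W-γ 4, C3→W-γ 6, C4→W-α 2, C5→W-ζ 5, C6→W-ζ 5, C7→W-α 5, C8→W-γ 2  ⇒ total 31.
Compare {W-β, W-δ, W-ε}: total 32.
Compare {W-α, W-β, W-ε}: total 33.
No size-3 selection does better; minimum is 31.

31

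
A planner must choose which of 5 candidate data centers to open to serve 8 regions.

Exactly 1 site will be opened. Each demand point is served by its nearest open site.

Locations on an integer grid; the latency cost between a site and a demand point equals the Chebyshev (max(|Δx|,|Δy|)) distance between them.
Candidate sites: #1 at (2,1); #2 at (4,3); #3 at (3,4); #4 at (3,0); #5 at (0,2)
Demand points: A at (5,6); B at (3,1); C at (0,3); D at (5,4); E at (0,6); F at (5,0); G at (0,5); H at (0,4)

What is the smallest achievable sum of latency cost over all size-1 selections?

Open {#3}.
  A→#3 2, B→#3 3, C→#3 3, D→#3 2, E→#3 3, F→#3 4, G→#3 3, H→#3 3  ⇒ total 23.
Compare {#2}: total 25.
Compare {#1}: total 26.
No size-1 selection does better; minimum is 23.

23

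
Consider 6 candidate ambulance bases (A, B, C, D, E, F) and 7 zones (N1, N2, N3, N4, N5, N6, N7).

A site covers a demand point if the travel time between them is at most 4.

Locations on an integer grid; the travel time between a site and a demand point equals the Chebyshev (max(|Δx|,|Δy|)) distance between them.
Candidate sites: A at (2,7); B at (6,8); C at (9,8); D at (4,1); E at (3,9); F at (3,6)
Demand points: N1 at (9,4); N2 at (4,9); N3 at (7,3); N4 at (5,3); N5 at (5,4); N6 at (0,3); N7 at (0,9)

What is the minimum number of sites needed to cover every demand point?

Coverage sets (demand points within 4 of each site):
  A: {N2, N4, N5, N6, N7}
  B: {N1, N2, N5}
  C: {N1, N5}
  D: {N3, N4, N5, N6}
  E: {N2, N7}
  F: {N2, N3, N4, N5, N6, N7}
No single site covers all 7 demand points.
But {B, F} covers everything, so the minimum is 2.

2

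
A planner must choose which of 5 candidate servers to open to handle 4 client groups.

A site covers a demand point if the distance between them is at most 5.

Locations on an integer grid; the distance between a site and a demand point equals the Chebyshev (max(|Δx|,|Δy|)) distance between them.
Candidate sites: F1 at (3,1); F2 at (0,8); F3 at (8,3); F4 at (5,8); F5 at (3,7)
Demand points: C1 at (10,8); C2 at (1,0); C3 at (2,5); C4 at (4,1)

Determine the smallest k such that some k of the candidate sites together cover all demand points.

2

Coverage sets (demand points within 5 of each site):
  F1: {C2, C3, C4}
  F2: {C3}
  F3: {C1, C4}
  F4: {C1, C3}
  F5: {C3}
No single site covers all 4 demand points.
But {F1, F3} covers everything, so the minimum is 2.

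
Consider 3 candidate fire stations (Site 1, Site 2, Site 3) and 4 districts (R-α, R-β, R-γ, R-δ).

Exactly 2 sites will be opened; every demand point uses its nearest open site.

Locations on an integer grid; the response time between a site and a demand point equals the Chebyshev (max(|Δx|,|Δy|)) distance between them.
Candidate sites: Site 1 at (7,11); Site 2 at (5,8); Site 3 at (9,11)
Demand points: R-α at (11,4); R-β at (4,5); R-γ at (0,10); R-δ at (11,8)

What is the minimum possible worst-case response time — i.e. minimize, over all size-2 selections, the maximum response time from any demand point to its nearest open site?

6

Open {Site 1, Site 2}.
  Farthest demand point is R-α at response time 6 (to Site 2); all others are ≤ 6.
With {Site 2, Site 3} the worst case is 6.
With {Site 1, Site 3} the worst case is 7.
No size-2 selection achieves below 6.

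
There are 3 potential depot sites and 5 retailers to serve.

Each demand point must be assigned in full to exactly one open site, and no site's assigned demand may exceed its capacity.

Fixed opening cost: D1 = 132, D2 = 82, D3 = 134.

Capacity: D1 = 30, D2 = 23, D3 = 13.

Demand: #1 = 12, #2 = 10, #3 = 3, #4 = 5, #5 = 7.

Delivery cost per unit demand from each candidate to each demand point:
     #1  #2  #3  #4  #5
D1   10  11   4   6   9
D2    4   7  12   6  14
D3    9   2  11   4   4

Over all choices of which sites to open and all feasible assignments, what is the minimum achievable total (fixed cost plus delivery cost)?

437

Open {D1, D2}; cheapest assignment that respects the capacities:
  D1 (cap 30, load 15): #3, #4, #5 — cost 3×4 + 5×6 + 7×9 = 105
  D2 (cap 23, load 22): #1, #2 — cost 12×4 + 10×7 = 118
  Shipping 223, fixed 214 → total 437.
  Any other capacity-feasible assignment to {D1, D2} ships for at least 223.
Compare {D1, D3}: its best feasible assignment gives total 511.
Compare {D1, D2, D3}: its best feasible assignment gives total 521.
Every other set of open sites that can feasibly serve all demand totals ≥ 511 even under its best assignment. Minimum: 437.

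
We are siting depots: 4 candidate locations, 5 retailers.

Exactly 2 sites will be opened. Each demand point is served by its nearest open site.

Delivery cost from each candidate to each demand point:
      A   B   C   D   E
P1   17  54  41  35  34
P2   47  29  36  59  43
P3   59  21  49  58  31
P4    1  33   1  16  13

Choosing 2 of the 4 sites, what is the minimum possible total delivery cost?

52

Open {P3, P4}.
  A→P4 1, B→P3 21, C→P4 1, D→P4 16, E→P4 13  ⇒ total 52.
Compare {P2, P4}: total 60.
Compare {P1, P4}: total 64.
No size-2 selection does better; minimum is 52.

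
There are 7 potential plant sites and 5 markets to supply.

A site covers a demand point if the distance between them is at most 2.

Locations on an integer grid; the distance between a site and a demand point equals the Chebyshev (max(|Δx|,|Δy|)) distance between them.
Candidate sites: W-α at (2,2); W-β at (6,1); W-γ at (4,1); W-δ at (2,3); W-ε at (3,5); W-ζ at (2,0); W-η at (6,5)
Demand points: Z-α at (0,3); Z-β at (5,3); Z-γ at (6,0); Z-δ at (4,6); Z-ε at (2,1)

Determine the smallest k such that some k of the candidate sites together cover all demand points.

Coverage sets (demand points within 2 of each site):
  W-α: {Z-α, Z-ε}
  W-β: {Z-β, Z-γ}
  W-γ: {Z-β, Z-γ, Z-ε}
  W-δ: {Z-α, Z-ε}
  W-ε: {Z-β, Z-δ}
  W-ζ: {Z-ε}
  W-η: {Z-β, Z-δ}
No 2 sites suffice: every size-2 union leaves at least one demand point uncovered.
But {W-α, W-β, W-ε} covers everything, so the minimum is 3.

3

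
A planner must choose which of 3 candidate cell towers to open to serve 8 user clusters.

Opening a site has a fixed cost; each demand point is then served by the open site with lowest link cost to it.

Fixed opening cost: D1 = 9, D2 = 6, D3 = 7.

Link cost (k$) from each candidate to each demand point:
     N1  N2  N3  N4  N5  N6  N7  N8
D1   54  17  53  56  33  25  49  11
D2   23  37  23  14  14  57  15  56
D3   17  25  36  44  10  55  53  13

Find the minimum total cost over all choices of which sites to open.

154

Open {D1, D2, D3}: assign each demand point to its cheapest open site.
  N1→D3 17, N2→D1 17, N3→D2 23, N4→D2 14, N5→D3 10, N6→D1 25, N7→D2 15, N8→D1 11
  link cost 132, fixed 22 → total 154.
Compare {D1, D2}: link cost 142 + fixed 15 = 157.
Compare {D2, D3}: link cost 172 + fixed 13 = 185.
Compare {D1, D3}: link cost 209 + fixed 16 = 225.
All other subsets cost ≥ 157. Minimum total cost: 154.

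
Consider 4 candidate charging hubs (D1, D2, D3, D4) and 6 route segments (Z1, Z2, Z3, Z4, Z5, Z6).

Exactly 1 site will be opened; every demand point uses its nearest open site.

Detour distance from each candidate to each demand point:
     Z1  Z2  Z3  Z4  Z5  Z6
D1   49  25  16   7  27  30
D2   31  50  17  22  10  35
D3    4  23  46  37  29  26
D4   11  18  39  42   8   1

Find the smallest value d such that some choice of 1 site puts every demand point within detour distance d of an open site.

42

Open {D4}.
  Farthest demand point is Z4 at detour distance 42 (to D4); all others are ≤ 42.
With {D3} the worst case is 46.
With {D1} the worst case is 49.
No size-1 selection achieves below 42.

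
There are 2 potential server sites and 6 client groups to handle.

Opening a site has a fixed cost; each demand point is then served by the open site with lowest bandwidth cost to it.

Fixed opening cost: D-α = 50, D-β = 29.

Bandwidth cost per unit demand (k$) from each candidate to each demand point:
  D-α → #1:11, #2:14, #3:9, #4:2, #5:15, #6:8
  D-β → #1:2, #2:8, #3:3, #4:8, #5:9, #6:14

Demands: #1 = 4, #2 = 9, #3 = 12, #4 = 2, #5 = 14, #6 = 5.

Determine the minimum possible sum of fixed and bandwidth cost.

357

Open {D-β}: assign each demand point to its cheapest open site.
  #1→D-β 4×2=8, #2→D-β 9×8=72, #3→D-β 12×3=36, #4→D-β 2×8=16, #5→D-β 14×9=126, #6→D-β 5×14=70
  bandwidth cost 328, fixed 29 → total 357.
Compare {D-α, D-β}: bandwidth cost 286 + fixed 79 = 365.
Compare {D-α}: bandwidth cost 532 + fixed 50 = 582.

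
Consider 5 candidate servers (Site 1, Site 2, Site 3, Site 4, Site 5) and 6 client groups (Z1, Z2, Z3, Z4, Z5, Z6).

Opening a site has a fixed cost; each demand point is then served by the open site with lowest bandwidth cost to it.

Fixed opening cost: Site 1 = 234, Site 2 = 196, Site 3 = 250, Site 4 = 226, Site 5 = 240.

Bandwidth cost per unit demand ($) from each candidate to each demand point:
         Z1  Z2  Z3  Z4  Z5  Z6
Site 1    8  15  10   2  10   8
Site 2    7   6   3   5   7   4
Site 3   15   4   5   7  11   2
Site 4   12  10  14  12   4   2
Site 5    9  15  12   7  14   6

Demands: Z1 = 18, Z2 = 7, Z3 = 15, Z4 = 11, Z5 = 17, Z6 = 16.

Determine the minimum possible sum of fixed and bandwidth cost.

647

Open {Site 2}: assign each demand point to its cheapest open site.
  Z1→Site 2 18×7=126, Z2→Site 2 7×6=42, Z3→Site 2 15×3=45, Z4→Site 2 11×5=55, Z5→Site 2 17×7=119, Z6→Site 2 16×4=64
  bandwidth cost 451, fixed 196 → total 647.
Compare {Site 2, Site 4}: bandwidth cost 368 + fixed 422 = 790.
Compare {Site 1, Site 2}: bandwidth cost 418 + fixed 430 = 848.
Compare {Site 2, Site 3}: bandwidth cost 405 + fixed 446 = 851.
All other subsets cost ≥ 790. Minimum total cost: 647.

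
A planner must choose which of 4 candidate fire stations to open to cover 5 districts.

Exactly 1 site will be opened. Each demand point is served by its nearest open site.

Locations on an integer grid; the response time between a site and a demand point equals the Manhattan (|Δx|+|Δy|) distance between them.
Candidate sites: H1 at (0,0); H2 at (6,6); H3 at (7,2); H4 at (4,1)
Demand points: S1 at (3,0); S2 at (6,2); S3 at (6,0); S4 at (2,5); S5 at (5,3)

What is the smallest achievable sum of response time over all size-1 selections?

Open {H4}.
  S1→H4 2, S2→H4 3, S3→H4 3, S4→H4 6, S5→H4 3  ⇒ total 17.
Compare {H3}: total 21.
Compare {H2}: total 28.
No size-1 selection does better; minimum is 17.

17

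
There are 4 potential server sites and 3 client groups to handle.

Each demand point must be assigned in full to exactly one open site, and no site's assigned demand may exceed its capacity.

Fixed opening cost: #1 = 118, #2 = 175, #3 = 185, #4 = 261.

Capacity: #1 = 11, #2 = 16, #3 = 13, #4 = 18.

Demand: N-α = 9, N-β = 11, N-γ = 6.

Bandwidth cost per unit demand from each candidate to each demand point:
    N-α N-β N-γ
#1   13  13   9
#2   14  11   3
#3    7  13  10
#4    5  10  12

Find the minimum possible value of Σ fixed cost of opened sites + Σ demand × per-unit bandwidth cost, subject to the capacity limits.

Open {#1, #2}; cheapest assignment that respects the capacities:
  #1 (cap 11, load 11): N-β — cost 11×13 = 143
  #2 (cap 16, load 15): N-α, N-γ — cost 9×14 + 6×3 = 144
  Shipping 287, fixed 293 → total 580.
  Any other capacity-feasible assignment to {#1, #2} ships for at least 287.
Compare {#1, #4}: its best feasible assignment gives total 639.
Compare {#2, #3}: its best feasible assignment gives total 647.
Every other set of open sites that can feasibly serve all demand totals ≥ 639 even under its best assignment. Minimum: 580.

580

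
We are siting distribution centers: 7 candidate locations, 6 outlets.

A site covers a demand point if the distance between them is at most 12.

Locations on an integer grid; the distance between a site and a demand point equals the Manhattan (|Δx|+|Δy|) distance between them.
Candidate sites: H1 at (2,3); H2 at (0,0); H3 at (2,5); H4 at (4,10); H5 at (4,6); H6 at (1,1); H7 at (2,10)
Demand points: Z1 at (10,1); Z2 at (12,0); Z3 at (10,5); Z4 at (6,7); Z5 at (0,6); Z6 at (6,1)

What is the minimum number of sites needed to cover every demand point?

2

Coverage sets (demand points within 12 of each site):
  H1: {Z1, Z3, Z4, Z5, Z6}
  H2: {Z1, Z2, Z5, Z6}
  H3: {Z1, Z3, Z4, Z5, Z6}
  H4: {Z3, Z4, Z5, Z6}
  H5: {Z1, Z3, Z4, Z5, Z6}
  H6: {Z1, Z2, Z4, Z5, Z6}
  H7: {Z4, Z5}
No single site covers all 6 demand points.
But {H1, H2} covers everything, so the minimum is 2.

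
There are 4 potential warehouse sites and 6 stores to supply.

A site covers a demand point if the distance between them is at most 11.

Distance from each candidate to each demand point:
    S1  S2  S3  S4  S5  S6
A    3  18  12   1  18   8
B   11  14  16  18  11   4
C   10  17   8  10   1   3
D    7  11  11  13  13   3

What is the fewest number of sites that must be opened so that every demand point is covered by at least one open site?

Coverage sets (demand points within 11 of each site):
  A: {S1, S4, S6}
  B: {S1, S5, S6}
  C: {S1, S3, S4, S5, S6}
  D: {S1, S2, S3, S6}
No single site covers all 6 demand points.
But {C, D} covers everything, so the minimum is 2.

2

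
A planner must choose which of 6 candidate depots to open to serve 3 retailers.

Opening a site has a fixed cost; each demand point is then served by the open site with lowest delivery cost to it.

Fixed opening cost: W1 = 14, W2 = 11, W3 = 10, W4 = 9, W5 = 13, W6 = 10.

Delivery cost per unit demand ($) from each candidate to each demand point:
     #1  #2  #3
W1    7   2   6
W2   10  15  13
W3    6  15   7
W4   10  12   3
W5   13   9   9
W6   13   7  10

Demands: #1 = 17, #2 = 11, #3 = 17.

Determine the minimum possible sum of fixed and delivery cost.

208

Open {W1, W3, W4}: assign each demand point to its cheapest open site.
  #1→W3 17×6=102, #2→W1 11×2=22, #3→W4 17×3=51
  delivery cost 175, fixed 33 → total 208.
Compare {W1, W4}: delivery cost 192 + fixed 23 = 215.
Compare {W1, W3, W4, W6}: delivery cost 175 + fixed 43 = 218.
Compare {W1, W2, W3, W4}: delivery cost 175 + fixed 44 = 219.
All other subsets cost ≥ 215. Minimum total cost: 208.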